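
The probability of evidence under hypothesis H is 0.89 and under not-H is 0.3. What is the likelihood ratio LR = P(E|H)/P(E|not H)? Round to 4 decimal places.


LR = 0.89 / 0.3
= 2.9667

2.9667


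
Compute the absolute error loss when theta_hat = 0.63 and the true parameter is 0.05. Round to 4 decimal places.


L = |theta_hat - theta_true|
= |0.63 - 0.05| = 0.58

0.58


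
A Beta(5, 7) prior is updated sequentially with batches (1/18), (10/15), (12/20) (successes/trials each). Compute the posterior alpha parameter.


Sequential conjugate updating is equivalent to a single batch update.
Total successes across all batches = 23
alpha_posterior = alpha_prior + total_successes = 5 + 23
= 28

28


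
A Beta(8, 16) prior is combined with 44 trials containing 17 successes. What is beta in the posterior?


In conjugate updating:
beta_posterior = beta_prior + (n - k)
= 16 + (44 - 17)
= 16 + 27 = 43

43


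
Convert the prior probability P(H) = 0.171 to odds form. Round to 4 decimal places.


P(not H) = 1 - 0.171 = 0.829
Odds = 0.171 / 0.829 = 0.2063

0.2063


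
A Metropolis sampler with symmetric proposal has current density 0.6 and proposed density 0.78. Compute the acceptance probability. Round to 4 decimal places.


For symmetric proposals, acceptance = min(1, pi(x*)/pi(x))
= min(1, 0.78/0.6)
= min(1, 1.3) = 1.0

1.0


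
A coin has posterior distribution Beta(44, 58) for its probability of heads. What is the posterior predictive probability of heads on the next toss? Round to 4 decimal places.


Posterior predictive = E[theta] = alpha/(alpha+beta)
= 44/102
= 0.4314

0.4314


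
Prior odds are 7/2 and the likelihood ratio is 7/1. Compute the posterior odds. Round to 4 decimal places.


Posterior odds = prior odds * likelihood ratio
= (7/2) * (7/1)
= 49 / 2
= 24.5

24.5


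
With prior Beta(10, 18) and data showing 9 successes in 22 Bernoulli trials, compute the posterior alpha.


Conjugate update: alpha_posterior = alpha_prior + k
= 10 + 9 = 19

19


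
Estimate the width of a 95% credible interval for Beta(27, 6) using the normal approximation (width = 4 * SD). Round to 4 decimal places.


For Beta(a,b): Var = ab/((a+b)^2(a+b+1))
Var = 0.0044, SD = 0.0661
Approximate 95% CI width = 4 * 0.0661 = 0.2646

0.2646


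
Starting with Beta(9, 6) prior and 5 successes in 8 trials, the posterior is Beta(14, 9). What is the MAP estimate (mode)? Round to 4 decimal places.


The mode of Beta(a, b) when a > 1 and b > 1 is (a-1)/(a+b-2)
= (14 - 1) / (14 + 9 - 2)
= 13 / 21
= 0.619

0.619


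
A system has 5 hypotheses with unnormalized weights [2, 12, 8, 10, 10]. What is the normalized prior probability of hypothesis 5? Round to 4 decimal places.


The normalized prior is the weight divided by the total.
Total weight = 42
P(H5) = 10 / 42 = 0.2381

0.2381


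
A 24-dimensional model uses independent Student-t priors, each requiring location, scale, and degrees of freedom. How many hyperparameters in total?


Per parameter: 3 (location, scale, and degrees of freedom).
Total = 24 * 3 = 72

72


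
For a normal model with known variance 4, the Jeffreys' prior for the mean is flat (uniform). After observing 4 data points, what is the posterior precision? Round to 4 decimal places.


Jeffreys' prior for normal mean (known variance) is flat.
Prior precision = 0.
Posterior precision = prior_prec + n/sigma^2 = 0 + 4/4
= 1.0

1.0


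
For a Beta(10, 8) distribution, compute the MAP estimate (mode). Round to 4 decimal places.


MAP = mode = (a-1)/(a+b-2)
= (10-1)/(10+8-2)
= 9/16 = 0.5625

0.5625


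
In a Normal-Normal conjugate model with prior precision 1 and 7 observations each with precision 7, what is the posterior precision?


Posterior precision = prior precision + n * observation precision
= 1 + 7 * 7
= 1 + 49 = 50

50


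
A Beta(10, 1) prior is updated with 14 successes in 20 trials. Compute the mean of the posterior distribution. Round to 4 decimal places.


After update: Beta(24, 7)
Mean = 24 / (24 + 7) = 24 / 31
= 0.7742

0.7742


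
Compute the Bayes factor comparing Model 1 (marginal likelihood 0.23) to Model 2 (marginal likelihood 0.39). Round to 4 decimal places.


BF12 = marginal likelihood of M1 / marginal likelihood of M2
= 0.23/0.39
= 0.5897

0.5897


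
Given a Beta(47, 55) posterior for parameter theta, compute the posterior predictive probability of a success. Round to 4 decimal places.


For a Beta-Bernoulli model, the predictive probability is the mean:
P(success) = 47/(47+55) = 47/102 = 0.4608

0.4608


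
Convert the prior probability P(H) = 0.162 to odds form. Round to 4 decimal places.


P(not H) = 1 - 0.162 = 0.838
Odds = 0.162 / 0.838 = 0.1933

0.1933


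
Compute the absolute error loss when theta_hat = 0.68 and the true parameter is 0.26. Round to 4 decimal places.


L = |theta_hat - theta_true|
= |0.68 - 0.26| = 0.42

0.42


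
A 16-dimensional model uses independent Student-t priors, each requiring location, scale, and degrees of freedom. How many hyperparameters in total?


Per parameter: 3 (location, scale, and degrees of freedom).
Total = 16 * 3 = 48

48


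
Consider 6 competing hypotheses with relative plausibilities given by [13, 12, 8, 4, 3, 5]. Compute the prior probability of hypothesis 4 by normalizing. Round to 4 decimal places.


Sum of weights = 13 + 12 + 8 + 4 + 3 + 5 = 45
Normalized prior for H4 = 4 / 45
= 0.0889

0.0889


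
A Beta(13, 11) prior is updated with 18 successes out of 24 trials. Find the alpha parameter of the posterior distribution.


In the Beta-Binomial conjugate update:
alpha_post = alpha_prior + successes
= 13 + 18
= 31

31


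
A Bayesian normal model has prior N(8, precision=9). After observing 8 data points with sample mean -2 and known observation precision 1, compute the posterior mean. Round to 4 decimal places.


Posterior mean = (prior_precision * prior_mean + n * data_precision * data_mean) / (prior_precision + n * data_precision)
Numerator = 9*8 + 8*1*-2 = 56
Denominator = 9 + 8*1 = 17
Posterior mean = 3.2941

3.2941


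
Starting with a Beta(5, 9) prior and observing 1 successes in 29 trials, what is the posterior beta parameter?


Posterior beta = prior beta + failures
Failures = 29 - 1 = 28
beta_post = 9 + 28 = 37

37


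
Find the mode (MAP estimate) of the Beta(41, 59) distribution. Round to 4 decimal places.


For Beta(a,b) with a,b > 1:
Mode = (a-1)/(a+b-2) = (41-1)/(100-2)
= 40/98 = 0.4082

0.4082


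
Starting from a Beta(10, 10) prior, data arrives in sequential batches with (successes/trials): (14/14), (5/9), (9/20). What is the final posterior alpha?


In sequential Bayesian updating, we sum all successes.
Total successes = 28
Final alpha = 10 + 28 = 38

38


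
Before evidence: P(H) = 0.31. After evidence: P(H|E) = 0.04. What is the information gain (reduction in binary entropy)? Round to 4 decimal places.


Prior entropy = 0.8932
Posterior entropy = 0.2423
Information gain = 0.8932 - 0.2423 = 0.6509

0.6509


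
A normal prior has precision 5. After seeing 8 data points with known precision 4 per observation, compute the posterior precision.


In the conjugate normal model, precisions add:
tau_posterior = tau_prior + n * tau_data
= 5 + 8*4 = 37

37


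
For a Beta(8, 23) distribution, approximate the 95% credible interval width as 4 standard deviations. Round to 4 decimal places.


Variance of Beta(a,b) = ab / ((a+b)^2 * (a+b+1))
= 8*23 / ((31)^2 * 32)
= 0.006
SD = sqrt(0.006) = 0.0774
Width = 4 * SD = 0.3094

0.3094


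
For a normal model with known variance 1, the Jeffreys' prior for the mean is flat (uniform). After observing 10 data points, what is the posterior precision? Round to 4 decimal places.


Jeffreys' prior for normal mean (known variance) is flat.
Prior precision = 0.
Posterior precision = prior_prec + n/sigma^2 = 0 + 10/1
= 10.0

10.0


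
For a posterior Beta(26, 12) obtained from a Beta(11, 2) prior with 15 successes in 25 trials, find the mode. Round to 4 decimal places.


Mode = (alpha - 1) / (alpha + beta - 2)
= 25 / 36
= 0.6944

0.6944


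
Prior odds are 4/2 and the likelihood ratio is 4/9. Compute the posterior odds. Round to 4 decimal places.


Posterior odds = prior odds * likelihood ratio
= (4/2) * (4/9)
= 16 / 18
= 0.8889

0.8889


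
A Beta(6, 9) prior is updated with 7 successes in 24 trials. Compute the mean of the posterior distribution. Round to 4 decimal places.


After update: Beta(13, 26)
Mean = 13 / (13 + 26) = 13 / 39
= 0.3333

0.3333


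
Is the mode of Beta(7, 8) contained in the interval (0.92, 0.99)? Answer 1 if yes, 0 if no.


Mode = (a-1)/(a+b-2) = 6/13 = 0.4615
Interval: (0.92, 0.99)
Contains mode? 0

0


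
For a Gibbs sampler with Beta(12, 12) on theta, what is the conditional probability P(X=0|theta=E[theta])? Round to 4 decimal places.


E[theta] = 12/(12+12) = 0.5
P(X=0|theta) = 1 - theta = 0.5

0.5


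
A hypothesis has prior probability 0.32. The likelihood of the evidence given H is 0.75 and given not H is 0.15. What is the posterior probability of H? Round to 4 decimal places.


Using Bayes' theorem:
P(E) = 0.32 * 0.75 + 0.68 * 0.15
P(E) = 0.342
P(H|E) = (0.32 * 0.75) / 0.342 = 0.7018

0.7018


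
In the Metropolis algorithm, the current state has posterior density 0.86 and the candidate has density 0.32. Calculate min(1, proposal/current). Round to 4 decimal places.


Ratio = 0.32/0.86 = 0.3721
Acceptance probability = min(1, 0.3721)
= 0.3721

0.3721


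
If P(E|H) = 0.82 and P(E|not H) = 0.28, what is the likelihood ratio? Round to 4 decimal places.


Likelihood ratio = P(E|H) / P(E|not H)
= 0.82 / 0.28
= 2.9286

2.9286


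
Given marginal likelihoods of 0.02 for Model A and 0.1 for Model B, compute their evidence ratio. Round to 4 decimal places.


Ratio = ML(A) / ML(B) = 0.02/0.1
= 0.2

0.2


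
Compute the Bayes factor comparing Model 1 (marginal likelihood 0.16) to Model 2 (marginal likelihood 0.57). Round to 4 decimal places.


BF12 = marginal likelihood of M1 / marginal likelihood of M2
= 0.16/0.57
= 0.2807

0.2807


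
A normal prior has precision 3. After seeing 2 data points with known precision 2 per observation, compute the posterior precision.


In the conjugate normal model, precisions add:
tau_posterior = tau_prior + n * tau_data
= 3 + 2*2 = 7

7


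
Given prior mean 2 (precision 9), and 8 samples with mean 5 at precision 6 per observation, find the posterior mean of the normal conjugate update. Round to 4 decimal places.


The posterior mean is a precision-weighted average of prior and data.
Post. prec. = 9 + 48 = 57
Post. mean = (18 + 240)/57 = 258/57 = 4.5263

4.5263


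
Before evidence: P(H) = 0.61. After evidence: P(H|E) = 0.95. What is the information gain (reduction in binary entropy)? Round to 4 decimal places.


Prior entropy = 0.9648
Posterior entropy = 0.2864
Information gain = 0.9648 - 0.2864 = 0.6784

0.6784


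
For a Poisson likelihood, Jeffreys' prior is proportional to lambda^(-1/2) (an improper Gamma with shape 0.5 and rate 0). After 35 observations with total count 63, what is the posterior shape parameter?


Jeffreys' prior for Poisson is proportional to lambda^(-1/2).
Posterior is Gamma(0.5 + S, 0 + n) = Gamma(0.5 + 63, 35).
Posterior shape = 0.5 + S = 0.5 + 63 = 63.5

63.5


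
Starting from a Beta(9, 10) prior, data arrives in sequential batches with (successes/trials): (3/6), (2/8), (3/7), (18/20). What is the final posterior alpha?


In sequential Bayesian updating, we sum all successes.
Total successes = 26
Final alpha = 9 + 26 = 35

35


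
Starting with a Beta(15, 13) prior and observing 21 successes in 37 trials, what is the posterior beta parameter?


Posterior beta = prior beta + failures
Failures = 37 - 21 = 16
beta_post = 13 + 16 = 29

29


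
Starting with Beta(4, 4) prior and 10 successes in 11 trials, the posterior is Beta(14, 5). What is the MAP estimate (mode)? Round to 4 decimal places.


The mode of Beta(a, b) when a > 1 and b > 1 is (a-1)/(a+b-2)
= (14 - 1) / (14 + 5 - 2)
= 13 / 17
= 0.7647

0.7647


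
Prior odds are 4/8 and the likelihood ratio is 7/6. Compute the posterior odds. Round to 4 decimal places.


Posterior odds = prior odds * likelihood ratio
= (4/8) * (7/6)
= 28 / 48
= 0.5833

0.5833


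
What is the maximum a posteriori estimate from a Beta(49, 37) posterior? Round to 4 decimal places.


The MAP estimate equals the mode of the distribution.
Mode of Beta(a,b) = (a-1)/(a+b-2)
= 48/84
= 0.5714

0.5714


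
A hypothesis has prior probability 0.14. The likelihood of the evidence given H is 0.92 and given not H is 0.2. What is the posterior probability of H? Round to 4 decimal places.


Using Bayes' theorem:
P(E) = 0.14 * 0.92 + 0.86 * 0.2
P(E) = 0.3008
P(H|E) = (0.14 * 0.92) / 0.3008 = 0.4282

0.4282


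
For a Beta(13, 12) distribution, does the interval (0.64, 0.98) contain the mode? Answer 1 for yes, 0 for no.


Mode of Beta(a,b) = (a-1)/(a+b-2)
= (13-1)/(13+12-2) = 0.5217
Check: 0.64 <= 0.5217 <= 0.98?
Result: 0

0


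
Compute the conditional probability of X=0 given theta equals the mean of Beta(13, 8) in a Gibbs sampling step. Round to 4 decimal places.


Mean of Beta(13, 8) = 0.619
P(X=0 | theta=0.619) = 0.381

0.381


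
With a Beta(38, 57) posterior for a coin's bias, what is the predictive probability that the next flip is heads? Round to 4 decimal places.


The predictive probability equals the posterior mean.
P(next = heads) = alpha / (alpha + beta)
= 38 / 95 = 0.4

0.4


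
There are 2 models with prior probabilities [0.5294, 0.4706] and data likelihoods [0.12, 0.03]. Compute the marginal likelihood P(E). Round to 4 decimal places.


P(E) = sum over models of P(M_i) * P(E|M_i)
= 0.5294*0.12 + 0.4706*0.03
= 0.0776

0.0776


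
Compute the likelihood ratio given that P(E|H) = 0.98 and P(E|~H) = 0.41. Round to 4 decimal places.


LR = P(E|H) / P(E|~H)
= 0.98 / 0.41 = 2.3902

2.3902


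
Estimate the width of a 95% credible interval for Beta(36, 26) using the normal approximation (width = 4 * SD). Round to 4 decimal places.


For Beta(a,b): Var = ab/((a+b)^2(a+b+1))
Var = 0.0039, SD = 0.0622
Approximate 95% CI width = 4 * 0.0622 = 0.2487

0.2487


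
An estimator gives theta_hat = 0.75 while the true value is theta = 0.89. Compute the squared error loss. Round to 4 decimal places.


The squared error loss is (theta_hat - theta)^2
= (0.75 - 0.89)^2
= (-0.14)^2 = 0.0196

0.0196


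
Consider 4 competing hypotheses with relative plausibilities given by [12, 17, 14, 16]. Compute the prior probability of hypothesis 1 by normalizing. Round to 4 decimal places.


Sum of weights = 12 + 17 + 14 + 16 = 59
Normalized prior for H1 = 12 / 59
= 0.2034

0.2034


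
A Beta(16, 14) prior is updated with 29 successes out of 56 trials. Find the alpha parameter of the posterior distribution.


In the Beta-Binomial conjugate update:
alpha_post = alpha_prior + successes
= 16 + 29
= 45

45


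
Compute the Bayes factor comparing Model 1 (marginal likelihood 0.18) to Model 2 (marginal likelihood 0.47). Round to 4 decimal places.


BF12 = marginal likelihood of M1 / marginal likelihood of M2
= 0.18/0.47
= 0.383

0.383


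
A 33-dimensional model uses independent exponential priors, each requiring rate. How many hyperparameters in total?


Per parameter: 1 (rate).
Total = 33 * 1 = 33

33


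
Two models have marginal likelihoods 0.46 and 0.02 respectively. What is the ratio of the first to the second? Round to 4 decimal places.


Evidence ratio = 0.46 / 0.02
= 23.0

23.0


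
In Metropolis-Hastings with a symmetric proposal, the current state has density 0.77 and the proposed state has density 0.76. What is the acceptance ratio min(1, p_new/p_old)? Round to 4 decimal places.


Ratio = p_new / p_old = 0.76 / 0.77 = 0.987
Acceptance = min(1, 0.987) = 0.987

0.987


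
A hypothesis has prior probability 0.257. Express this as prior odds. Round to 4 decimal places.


Odds = P(H) / P(not H) = 0.257 / 0.743
= 0.3459

0.3459


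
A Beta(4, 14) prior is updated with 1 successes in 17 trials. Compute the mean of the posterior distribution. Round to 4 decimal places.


After update: Beta(5, 30)
Mean = 5 / (5 + 30) = 5 / 35
= 0.1429

0.1429


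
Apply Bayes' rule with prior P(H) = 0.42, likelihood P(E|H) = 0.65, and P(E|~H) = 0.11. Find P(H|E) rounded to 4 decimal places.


Step 1: Compute marginal P(E) = P(E|H)P(H) + P(E|~H)P(~H)
= 0.65*0.42 + 0.11*0.58 = 0.3368
Step 2: P(H|E) = P(E|H)P(H)/P(E) = 0.273/0.3368
= 0.8106

0.8106


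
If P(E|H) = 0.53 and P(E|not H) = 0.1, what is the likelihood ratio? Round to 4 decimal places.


Likelihood ratio = P(E|H) / P(E|not H)
= 0.53 / 0.1
= 5.3

5.3


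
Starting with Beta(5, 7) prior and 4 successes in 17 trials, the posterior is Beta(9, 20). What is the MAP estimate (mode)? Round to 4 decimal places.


The mode of Beta(a, b) when a > 1 and b > 1 is (a-1)/(a+b-2)
= (9 - 1) / (9 + 20 - 2)
= 8 / 27
= 0.2963

0.2963


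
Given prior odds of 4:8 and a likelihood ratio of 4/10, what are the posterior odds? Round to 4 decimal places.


Posterior odds = prior odds * LR
Prior odds = 4/8 = 0.5
LR = 4/10 = 0.4
Posterior odds = 0.5 * 0.4 = 0.2

0.2


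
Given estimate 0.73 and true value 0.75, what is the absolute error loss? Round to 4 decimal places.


Absolute error = |estimate - true|
= |-0.02| = 0.02

0.02


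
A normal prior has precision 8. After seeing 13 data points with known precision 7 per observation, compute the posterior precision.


In the conjugate normal model, precisions add:
tau_posterior = tau_prior + n * tau_data
= 8 + 13*7 = 99

99


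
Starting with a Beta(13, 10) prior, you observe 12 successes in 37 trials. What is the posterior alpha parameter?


For a Beta-Binomial conjugate model:
Posterior alpha = prior alpha + number of successes
= 13 + 12 = 25

25


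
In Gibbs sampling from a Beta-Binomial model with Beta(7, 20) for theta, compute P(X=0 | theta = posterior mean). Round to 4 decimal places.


Posterior mean = alpha/(alpha+beta) = 7/27 = 0.2593
P(X=0|theta=mean) = 1 - theta = 0.7407

0.7407


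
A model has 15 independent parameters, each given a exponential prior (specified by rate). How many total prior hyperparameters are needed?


Each exponential prior needs 1 hyperparameter (rate).
Total = 1 * 15 = 15

15


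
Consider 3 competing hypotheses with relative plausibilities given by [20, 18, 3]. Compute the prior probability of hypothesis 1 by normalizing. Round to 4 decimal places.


Sum of weights = 20 + 18 + 3 = 41
Normalized prior for H1 = 20 / 41
= 0.4878

0.4878


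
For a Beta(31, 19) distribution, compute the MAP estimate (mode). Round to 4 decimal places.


MAP = mode = (a-1)/(a+b-2)
= (31-1)/(31+19-2)
= 30/48 = 0.625

0.625


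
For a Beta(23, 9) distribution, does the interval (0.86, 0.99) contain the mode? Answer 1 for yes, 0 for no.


Mode of Beta(a,b) = (a-1)/(a+b-2)
= (23-1)/(23+9-2) = 0.7333
Check: 0.86 <= 0.7333 <= 0.99?
Result: 0

0


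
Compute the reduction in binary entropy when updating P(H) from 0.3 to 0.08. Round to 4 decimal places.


H_before = -p*log2(p) - (1-p)*log2(1-p) for p=0.3: 0.8813
H_after for p=0.08: 0.4022
Reduction = 0.8813 - 0.4022 = 0.4791

0.4791


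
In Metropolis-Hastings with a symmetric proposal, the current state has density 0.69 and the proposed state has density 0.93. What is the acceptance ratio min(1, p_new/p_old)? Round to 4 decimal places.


Ratio = p_new / p_old = 0.93 / 0.69 = 1.3478
Acceptance = min(1, 1.3478) = 1.0

1.0


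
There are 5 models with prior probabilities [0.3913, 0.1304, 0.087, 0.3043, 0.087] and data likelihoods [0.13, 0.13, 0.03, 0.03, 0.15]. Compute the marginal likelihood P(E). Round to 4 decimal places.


P(E) = sum over models of P(M_i) * P(E|M_i)
= 0.3913*0.13 + 0.1304*0.13 + 0.087*0.03 + 0.3043*0.03 + 0.087*0.15
= 0.0926

0.0926


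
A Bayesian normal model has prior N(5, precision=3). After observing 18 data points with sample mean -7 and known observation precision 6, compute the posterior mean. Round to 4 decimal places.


Posterior mean = (prior_precision * prior_mean + n * data_precision * data_mean) / (prior_precision + n * data_precision)
Numerator = 3*5 + 18*6*-7 = -741
Denominator = 3 + 18*6 = 111
Posterior mean = -6.6757

-6.6757


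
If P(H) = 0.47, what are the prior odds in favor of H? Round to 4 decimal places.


Prior odds = P(H) / (1 - P(H))
= 0.47 / 0.53
= 0.8868

0.8868


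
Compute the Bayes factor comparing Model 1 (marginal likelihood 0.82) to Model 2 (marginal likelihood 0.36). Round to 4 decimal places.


BF12 = marginal likelihood of M1 / marginal likelihood of M2
= 0.82/0.36
= 2.2778

2.2778


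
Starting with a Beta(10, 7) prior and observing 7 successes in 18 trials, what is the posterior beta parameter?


Posterior beta = prior beta + failures
Failures = 18 - 7 = 11
beta_post = 7 + 11 = 18

18


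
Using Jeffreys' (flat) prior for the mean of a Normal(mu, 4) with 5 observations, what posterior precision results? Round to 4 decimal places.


Flat prior means prior precision is 0.
Posterior precision = n / sigma^2 = 5/4 = 1.25

1.25


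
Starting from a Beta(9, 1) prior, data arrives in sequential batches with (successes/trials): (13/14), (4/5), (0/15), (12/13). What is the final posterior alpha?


In sequential Bayesian updating, we sum all successes.
Total successes = 29
Final alpha = 9 + 29 = 38

38


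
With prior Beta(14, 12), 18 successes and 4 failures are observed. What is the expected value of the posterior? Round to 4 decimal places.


Posterior = Beta(32, 16)
E[theta] = alpha/(alpha+beta)
= 32/48 = 0.6667

0.6667


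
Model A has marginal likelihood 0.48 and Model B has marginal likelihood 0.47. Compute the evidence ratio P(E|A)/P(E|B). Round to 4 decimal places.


Evidence ratio = P(E|A) / P(E|B)
= 0.48 / 0.47
= 1.0213

1.0213


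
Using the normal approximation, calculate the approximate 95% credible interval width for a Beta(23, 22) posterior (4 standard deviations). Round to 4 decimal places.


Var(Beta) = 23*22/(45^2 * 46) = 0.0054
SD = 0.0737
Width ~ 4*SD = 0.2948

0.2948


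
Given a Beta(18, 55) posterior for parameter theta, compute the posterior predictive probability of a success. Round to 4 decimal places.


For a Beta-Bernoulli model, the predictive probability is the mean:
P(success) = 18/(18+55) = 18/73 = 0.2466

0.2466


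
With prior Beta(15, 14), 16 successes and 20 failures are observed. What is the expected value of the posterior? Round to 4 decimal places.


Posterior = Beta(31, 34)
E[theta] = alpha/(alpha+beta)
= 31/65 = 0.4769

0.4769


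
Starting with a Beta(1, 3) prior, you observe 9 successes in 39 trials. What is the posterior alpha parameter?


For a Beta-Binomial conjugate model:
Posterior alpha = prior alpha + number of successes
= 1 + 9 = 10

10


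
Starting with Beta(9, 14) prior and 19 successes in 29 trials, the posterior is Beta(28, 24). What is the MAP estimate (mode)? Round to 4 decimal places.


The mode of Beta(a, b) when a > 1 and b > 1 is (a-1)/(a+b-2)
= (28 - 1) / (28 + 24 - 2)
= 27 / 50
= 0.54

0.54


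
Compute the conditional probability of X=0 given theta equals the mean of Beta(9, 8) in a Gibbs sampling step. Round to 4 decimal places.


Mean of Beta(9, 8) = 0.5294
P(X=0 | theta=0.5294) = 0.4706

0.4706


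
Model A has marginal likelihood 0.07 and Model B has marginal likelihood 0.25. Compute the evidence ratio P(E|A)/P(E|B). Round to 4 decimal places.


Evidence ratio = P(E|A) / P(E|B)
= 0.07 / 0.25
= 0.28

0.28


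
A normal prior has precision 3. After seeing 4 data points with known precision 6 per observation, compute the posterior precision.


In the conjugate normal model, precisions add:
tau_posterior = tau_prior + n * tau_data
= 3 + 4*6 = 27

27


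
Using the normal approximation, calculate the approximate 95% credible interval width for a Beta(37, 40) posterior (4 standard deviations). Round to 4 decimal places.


Var(Beta) = 37*40/(77^2 * 78) = 0.0032
SD = 0.0566
Width ~ 4*SD = 0.2263

0.2263


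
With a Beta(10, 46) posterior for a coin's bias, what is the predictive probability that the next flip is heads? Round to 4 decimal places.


The predictive probability equals the posterior mean.
P(next = heads) = alpha / (alpha + beta)
= 10 / 56 = 0.1786

0.1786


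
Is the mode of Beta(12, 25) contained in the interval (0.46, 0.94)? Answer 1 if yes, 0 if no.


Mode = (a-1)/(a+b-2) = 11/35 = 0.3143
Interval: (0.46, 0.94)
Contains mode? 0

0


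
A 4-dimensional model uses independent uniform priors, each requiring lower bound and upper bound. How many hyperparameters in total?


Per parameter: 2 (lower bound and upper bound).
Total = 4 * 2 = 8

8


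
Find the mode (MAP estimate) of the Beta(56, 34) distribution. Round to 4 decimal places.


For Beta(a,b) with a,b > 1:
Mode = (a-1)/(a+b-2) = (56-1)/(90-2)
= 55/88 = 0.625

0.625


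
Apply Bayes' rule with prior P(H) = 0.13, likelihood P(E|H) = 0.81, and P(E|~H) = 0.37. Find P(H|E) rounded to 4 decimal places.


Step 1: Compute marginal P(E) = P(E|H)P(H) + P(E|~H)P(~H)
= 0.81*0.13 + 0.37*0.87 = 0.4272
Step 2: P(H|E) = P(E|H)P(H)/P(E) = 0.1053/0.4272
= 0.2465

0.2465


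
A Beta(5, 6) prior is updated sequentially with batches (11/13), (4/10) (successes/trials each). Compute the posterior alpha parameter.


Sequential conjugate updating is equivalent to a single batch update.
Total successes across all batches = 15
alpha_posterior = alpha_prior + total_successes = 5 + 15
= 20

20


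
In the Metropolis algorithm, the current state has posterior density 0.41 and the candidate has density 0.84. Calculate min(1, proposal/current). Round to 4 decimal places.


Ratio = 0.84/0.41 = 2.0488
Acceptance probability = min(1, 2.0488)
= 1.0

1.0


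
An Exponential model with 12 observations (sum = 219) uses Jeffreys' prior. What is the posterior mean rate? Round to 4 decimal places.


Posterior Gamma(12, 219)
E[lambda] = 12/219 = 0.0548

0.0548


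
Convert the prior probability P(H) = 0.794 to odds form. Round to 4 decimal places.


P(not H) = 1 - 0.794 = 0.206
Odds = 0.794 / 0.206 = 3.8544

3.8544


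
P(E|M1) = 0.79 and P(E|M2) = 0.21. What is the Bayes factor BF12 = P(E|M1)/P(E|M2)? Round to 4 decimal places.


Bayes factor BF12 = P(E|M1) / P(E|M2)
= 0.79 / 0.21
= 3.7619

3.7619


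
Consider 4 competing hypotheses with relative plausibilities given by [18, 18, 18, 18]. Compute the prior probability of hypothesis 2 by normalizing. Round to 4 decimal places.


Sum of weights = 18 + 18 + 18 + 18 = 72
Normalized prior for H2 = 18 / 72
= 0.25

0.25


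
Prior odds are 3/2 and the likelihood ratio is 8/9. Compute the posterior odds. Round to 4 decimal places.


Posterior odds = prior odds * likelihood ratio
= (3/2) * (8/9)
= 24 / 18
= 1.3333

1.3333


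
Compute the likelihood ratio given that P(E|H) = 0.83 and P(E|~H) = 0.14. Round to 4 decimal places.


LR = P(E|H) / P(E|~H)
= 0.83 / 0.14 = 5.9286

5.9286


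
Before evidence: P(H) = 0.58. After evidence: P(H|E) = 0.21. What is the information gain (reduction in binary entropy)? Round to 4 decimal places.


Prior entropy = 0.9815
Posterior entropy = 0.7415
Information gain = 0.9815 - 0.7415 = 0.24

0.24


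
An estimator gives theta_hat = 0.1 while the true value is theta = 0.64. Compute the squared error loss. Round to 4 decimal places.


The squared error loss is (theta_hat - theta)^2
= (0.1 - 0.64)^2
= (-0.54)^2 = 0.2916

0.2916


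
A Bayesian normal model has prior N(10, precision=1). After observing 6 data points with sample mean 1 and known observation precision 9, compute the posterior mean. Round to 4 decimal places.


Posterior mean = (prior_precision * prior_mean + n * data_precision * data_mean) / (prior_precision + n * data_precision)
Numerator = 1*10 + 6*9*1 = 64
Denominator = 1 + 6*9 = 55
Posterior mean = 1.1636

1.1636


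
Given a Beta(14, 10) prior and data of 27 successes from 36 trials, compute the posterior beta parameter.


Number of failures = 36 - 27 = 9
Posterior beta = 10 + 9 = 19

19


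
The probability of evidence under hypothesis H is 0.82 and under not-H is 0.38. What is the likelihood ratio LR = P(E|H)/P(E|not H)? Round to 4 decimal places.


LR = 0.82 / 0.38
= 2.1579

2.1579


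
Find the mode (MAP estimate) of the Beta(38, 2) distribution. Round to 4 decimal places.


For Beta(a,b) with a,b > 1:
Mode = (a-1)/(a+b-2) = (38-1)/(40-2)
= 37/38 = 0.9737

0.9737


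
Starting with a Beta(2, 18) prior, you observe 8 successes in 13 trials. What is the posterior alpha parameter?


For a Beta-Binomial conjugate model:
Posterior alpha = prior alpha + number of successes
= 2 + 8 = 10

10


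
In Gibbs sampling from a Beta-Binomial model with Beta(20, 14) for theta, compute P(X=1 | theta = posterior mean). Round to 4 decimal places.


Posterior mean = alpha/(alpha+beta) = 20/34 = 0.5882
P(X=1|theta=mean) = theta = 0.5882

0.5882


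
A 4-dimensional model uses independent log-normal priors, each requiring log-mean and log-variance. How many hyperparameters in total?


Per parameter: 2 (log-mean and log-variance).
Total = 4 * 2 = 8

8


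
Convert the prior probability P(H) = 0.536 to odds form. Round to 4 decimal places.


P(not H) = 1 - 0.536 = 0.464
Odds = 0.536 / 0.464 = 1.1552

1.1552


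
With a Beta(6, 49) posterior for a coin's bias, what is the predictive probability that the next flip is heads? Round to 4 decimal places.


The predictive probability equals the posterior mean.
P(next = heads) = alpha / (alpha + beta)
= 6 / 55 = 0.1091

0.1091


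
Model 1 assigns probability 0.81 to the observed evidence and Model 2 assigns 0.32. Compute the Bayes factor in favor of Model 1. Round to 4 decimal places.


BF = P(data|M1) / P(data|M2)
= 0.81 / 0.32 = 2.5312

2.5312


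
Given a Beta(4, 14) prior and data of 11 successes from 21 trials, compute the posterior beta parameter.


Number of failures = 21 - 11 = 10
Posterior beta = 14 + 10 = 24

24


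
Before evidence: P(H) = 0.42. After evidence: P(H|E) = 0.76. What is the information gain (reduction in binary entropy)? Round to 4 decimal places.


Prior entropy = 0.9815
Posterior entropy = 0.795
Information gain = 0.9815 - 0.795 = 0.1864

0.1864


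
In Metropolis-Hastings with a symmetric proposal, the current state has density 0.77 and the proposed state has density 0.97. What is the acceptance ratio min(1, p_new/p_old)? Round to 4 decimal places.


Ratio = p_new / p_old = 0.97 / 0.77 = 1.2597
Acceptance = min(1, 1.2597) = 1.0

1.0


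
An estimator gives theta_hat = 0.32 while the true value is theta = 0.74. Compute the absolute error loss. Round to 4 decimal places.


The absolute error loss is |theta_hat - theta|
= |0.32 - 0.74|
= 0.42

0.42


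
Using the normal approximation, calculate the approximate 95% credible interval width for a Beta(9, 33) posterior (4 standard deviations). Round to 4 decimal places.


Var(Beta) = 9*33/(42^2 * 43) = 0.0039
SD = 0.0626
Width ~ 4*SD = 0.2503

0.2503


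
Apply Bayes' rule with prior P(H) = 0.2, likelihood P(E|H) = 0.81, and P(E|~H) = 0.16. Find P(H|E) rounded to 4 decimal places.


Step 1: Compute marginal P(E) = P(E|H)P(H) + P(E|~H)P(~H)
= 0.81*0.2 + 0.16*0.8 = 0.29
Step 2: P(H|E) = P(E|H)P(H)/P(E) = 0.162/0.29
= 0.5586

0.5586


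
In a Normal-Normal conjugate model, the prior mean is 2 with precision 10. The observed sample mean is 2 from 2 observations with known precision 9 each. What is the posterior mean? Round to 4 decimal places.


Posterior precision = tau0 + n*tau = 10 + 2*9 = 28
Posterior mean = (tau0*mu0 + n*tau*xbar) / posterior_precision
= (10*2 + 2*9*2) / 28
= 56 / 28 = 2.0

2.0


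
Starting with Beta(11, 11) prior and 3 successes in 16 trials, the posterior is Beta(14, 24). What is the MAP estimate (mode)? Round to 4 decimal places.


The mode of Beta(a, b) when a > 1 and b > 1 is (a-1)/(a+b-2)
= (14 - 1) / (14 + 24 - 2)
= 13 / 36
= 0.3611

0.3611


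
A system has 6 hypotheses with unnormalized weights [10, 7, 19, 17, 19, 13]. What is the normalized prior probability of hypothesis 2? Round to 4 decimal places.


The normalized prior is the weight divided by the total.
Total weight = 85
P(H2) = 7 / 85 = 0.0824

0.0824


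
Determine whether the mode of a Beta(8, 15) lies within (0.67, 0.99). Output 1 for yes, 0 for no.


First find the mode: (a-1)/(a+b-2) = 0.3333
Is 0.3333 in (0.67, 0.99)? 0

0


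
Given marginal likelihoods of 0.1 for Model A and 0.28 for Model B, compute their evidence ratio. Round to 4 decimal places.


Ratio = ML(A) / ML(B) = 0.1/0.28
= 0.3571

0.3571


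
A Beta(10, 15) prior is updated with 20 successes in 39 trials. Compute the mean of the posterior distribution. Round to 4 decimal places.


After update: Beta(30, 34)
Mean = 30 / (30 + 34) = 30 / 64
= 0.4688

0.4688


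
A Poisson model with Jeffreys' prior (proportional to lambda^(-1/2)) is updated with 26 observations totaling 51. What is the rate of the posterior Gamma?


Posterior = Gamma(0.5 + S, n)
= Gamma(0.5 + 51, 26)
Posterior rate = 0 + n = 26

26.0


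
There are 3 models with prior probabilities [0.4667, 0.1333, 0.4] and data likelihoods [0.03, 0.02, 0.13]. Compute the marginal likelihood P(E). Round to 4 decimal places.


P(E) = sum over models of P(M_i) * P(E|M_i)
= 0.4667*0.03 + 0.1333*0.02 + 0.4*0.13
= 0.0687

0.0687


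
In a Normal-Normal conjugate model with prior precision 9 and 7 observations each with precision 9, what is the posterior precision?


Posterior precision = prior precision + n * observation precision
= 9 + 7 * 9
= 9 + 63 = 72

72


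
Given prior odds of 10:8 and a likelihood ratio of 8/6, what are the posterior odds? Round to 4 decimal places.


Posterior odds = prior odds * LR
Prior odds = 10/8 = 1.25
LR = 8/6 = 1.3333
Posterior odds = 1.25 * 1.3333 = 1.6667

1.6667


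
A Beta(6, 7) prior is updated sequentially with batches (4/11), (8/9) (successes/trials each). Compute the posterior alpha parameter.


Sequential conjugate updating is equivalent to a single batch update.
Total successes across all batches = 12
alpha_posterior = alpha_prior + total_successes = 6 + 12
= 18

18


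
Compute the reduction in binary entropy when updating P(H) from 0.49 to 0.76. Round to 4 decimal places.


H_before = -p*log2(p) - (1-p)*log2(1-p) for p=0.49: 0.9997
H_after for p=0.76: 0.795
Reduction = 0.9997 - 0.795 = 0.2047

0.2047


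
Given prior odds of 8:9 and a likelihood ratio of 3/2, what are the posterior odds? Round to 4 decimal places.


Posterior odds = prior odds * LR
Prior odds = 8/9 = 0.8889
LR = 3/2 = 1.5
Posterior odds = 0.8889 * 1.5 = 1.3333

1.3333


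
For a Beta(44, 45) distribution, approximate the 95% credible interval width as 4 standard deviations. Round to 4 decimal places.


Variance of Beta(a,b) = ab / ((a+b)^2 * (a+b+1))
= 44*45 / ((89)^2 * 90)
= 0.0028
SD = sqrt(0.0028) = 0.0527
Width = 4 * SD = 0.2108

0.2108


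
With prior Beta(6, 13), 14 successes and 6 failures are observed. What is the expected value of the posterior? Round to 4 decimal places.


Posterior = Beta(20, 19)
E[theta] = alpha/(alpha+beta)
= 20/39 = 0.5128

0.5128


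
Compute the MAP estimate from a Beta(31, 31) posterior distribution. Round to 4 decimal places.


MAP = mode of Beta distribution
= (alpha - 1)/(alpha + beta - 2)
= (31-1)/(31+31-2)
= 30/60 = 0.5

0.5


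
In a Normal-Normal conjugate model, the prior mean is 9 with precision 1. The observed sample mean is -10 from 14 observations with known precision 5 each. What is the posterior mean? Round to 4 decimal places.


Posterior precision = tau0 + n*tau = 1 + 14*5 = 71
Posterior mean = (tau0*mu0 + n*tau*xbar) / posterior_precision
= (1*9 + 14*5*-10) / 71
= -691 / 71 = -9.7324

-9.7324


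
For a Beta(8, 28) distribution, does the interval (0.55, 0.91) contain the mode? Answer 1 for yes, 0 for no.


Mode of Beta(a,b) = (a-1)/(a+b-2)
= (8-1)/(8+28-2) = 0.2059
Check: 0.55 <= 0.2059 <= 0.91?
Result: 0

0


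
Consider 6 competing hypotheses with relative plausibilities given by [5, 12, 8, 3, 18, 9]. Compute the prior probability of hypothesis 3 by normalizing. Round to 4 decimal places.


Sum of weights = 5 + 12 + 8 + 3 + 18 + 9 = 55
Normalized prior for H3 = 8 / 55
= 0.1455

0.1455


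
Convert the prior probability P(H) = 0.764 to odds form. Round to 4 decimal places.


P(not H) = 1 - 0.764 = 0.236
Odds = 0.764 / 0.236 = 3.2373

3.2373


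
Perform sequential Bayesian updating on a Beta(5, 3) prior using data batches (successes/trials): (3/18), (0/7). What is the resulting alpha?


Accumulate successes: 3
Posterior alpha = prior alpha + sum of successes
= 5 + 3 = 8

8


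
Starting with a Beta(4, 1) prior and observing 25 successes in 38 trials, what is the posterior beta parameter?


Posterior beta = prior beta + failures
Failures = 38 - 25 = 13
beta_post = 1 + 13 = 14

14


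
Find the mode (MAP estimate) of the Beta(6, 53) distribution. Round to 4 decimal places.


For Beta(a,b) with a,b > 1:
Mode = (a-1)/(a+b-2) = (6-1)/(59-2)
= 5/57 = 0.0877

0.0877


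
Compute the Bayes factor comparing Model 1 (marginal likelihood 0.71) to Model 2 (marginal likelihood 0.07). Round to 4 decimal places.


BF12 = marginal likelihood of M1 / marginal likelihood of M2
= 0.71/0.07
= 10.1429

10.1429


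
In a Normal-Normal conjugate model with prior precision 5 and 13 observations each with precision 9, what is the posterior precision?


Posterior precision = prior precision + n * observation precision
= 5 + 13 * 9
= 5 + 117 = 122

122


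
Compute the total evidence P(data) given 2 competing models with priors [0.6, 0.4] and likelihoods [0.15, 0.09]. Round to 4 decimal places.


Marginal likelihood = sum P(model_i) * P(data|model_i)
Model 1: 0.6 * 0.15 = 0.09
Model 2: 0.4 * 0.09 = 0.036
Total = 0.126

0.126


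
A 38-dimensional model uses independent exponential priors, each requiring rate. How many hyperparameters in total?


Per parameter: 1 (rate).
Total = 38 * 1 = 38

38


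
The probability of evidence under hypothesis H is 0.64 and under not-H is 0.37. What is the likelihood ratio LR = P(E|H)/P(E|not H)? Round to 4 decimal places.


LR = 0.64 / 0.37
= 1.7297

1.7297


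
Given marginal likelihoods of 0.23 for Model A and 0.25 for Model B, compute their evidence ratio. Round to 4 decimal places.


Ratio = ML(A) / ML(B) = 0.23/0.25
= 0.92

0.92


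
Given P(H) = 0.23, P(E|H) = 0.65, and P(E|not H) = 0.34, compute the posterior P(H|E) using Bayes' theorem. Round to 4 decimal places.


By Bayes' theorem: P(H|E) = P(E|H)*P(H) / P(E)
P(E) = P(E|H)*P(H) + P(E|not H)*P(not H)
P(E) = 0.65*0.23 + 0.34*0.77 = 0.4113
P(H|E) = 0.65*0.23 / 0.4113 = 0.3635

0.3635


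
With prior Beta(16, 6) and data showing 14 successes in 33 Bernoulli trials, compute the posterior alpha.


Conjugate update: alpha_posterior = alpha_prior + k
= 16 + 14 = 30

30


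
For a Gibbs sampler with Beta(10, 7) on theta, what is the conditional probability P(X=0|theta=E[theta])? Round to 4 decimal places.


E[theta] = 10/(10+7) = 0.5882
P(X=0|theta) = 1 - theta = 0.4118

0.4118


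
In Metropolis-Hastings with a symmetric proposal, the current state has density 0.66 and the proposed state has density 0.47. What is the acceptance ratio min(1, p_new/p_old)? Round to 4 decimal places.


Ratio = p_new / p_old = 0.47 / 0.66 = 0.7121
Acceptance = min(1, 0.7121) = 0.7121

0.7121
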